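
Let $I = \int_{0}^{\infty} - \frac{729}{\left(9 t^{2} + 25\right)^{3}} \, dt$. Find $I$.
$- \frac{729 \pi}{50000}$

Recall the elementary integral
$$J(a) = \int_{0}^{\infty} - \frac{1}{a^{2} + t^{2}} \, dt = - \frac{\pi}{2 a}.$$

Differentiating under the integral sign with respect to $a$,
$$\frac{dJ}{da} = \int_{0}^{\infty} \frac{2 a}{\left(a^{2} + t^{2}\right)^{2}} \, dt = \frac{\pi}{2 a^{2}},$$
so $\int_{0}^{\infty} - \frac{1}{\left(a^{2} + t^{2}\right)^{2}} \, dt = - \frac{\pi}{4 a^{3}}$.

Repeating — each differentiation of $1/(t^2+a^2)^j$ produces $-2ja/(t^2+a^2)^{j+1}$ — and dividing through by $-2ja$ at each step yields, after $2$ differentiations in total,
$$\int_{0}^{\infty} - \frac{1}{\left(a^{2} + t^{2}\right)^{3}} \, dt = - \frac{3 \pi}{16 a^{5}}.$$

Setting $a = \frac{5}{3}$:
$$I = - \frac{729 \pi}{50000}.$$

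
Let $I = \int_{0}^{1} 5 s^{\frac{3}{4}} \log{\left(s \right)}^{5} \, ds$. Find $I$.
$- \frac{2457600}{117649}$

Consider the simpler parametrised integral
$$J(a) = \int_{0}^{1} 5 s^{a} \, ds = \frac{5}{a + 1}.$$

Differentiating under the integral sign brings down a factor of $\ln s$:
$$\frac{dJ}{da} = \int_{0}^{1} 5 s^{a} \log{\left(s \right)} \, ds = - \frac{5}{\left(a + 1\right)^{2}}.$$

Repeating $5$ times in total — each differentiation brings down another $\ln s$ — gives
$$\frac{d^{5}J}{da^{5}} = \int_{0}^{1} 5 s^{a} \log{\left(s \right)}^{5} \, ds = - \frac{600}{\left(a + 1\right)^{6}},$$
and the integrand here is exactly the target integrand, so $I = - \frac{600}{\left(a + 1\right)^{6}}$.

Setting $a = \frac{3}{4}$:
$$I = - \frac{2457600}{117649}.$$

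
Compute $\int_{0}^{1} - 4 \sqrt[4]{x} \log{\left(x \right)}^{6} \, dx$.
$- \frac{9437184}{15625}$

Consider the simpler parametrised integral
$$J(a) = \int_{0}^{1} - 4 x^{a} \, dx = - \frac{4}{a + 1}.$$

Differentiating under the integral sign brings down a factor of $\ln x$:
$$\frac{dJ}{da} = \int_{0}^{1} - 4 x^{a} \log{\left(x \right)} \, dx = \frac{4}{\left(a + 1\right)^{2}}.$$

Repeating $6$ times in total — each differentiation brings down another $\ln x$ — gives
$$\frac{d^{6}J}{da^{6}} = \int_{0}^{1} - 4 x^{a} \log{\left(x \right)}^{6} \, dx = - \frac{2880}{\left(a + 1\right)^{7}},$$
and the integrand here is exactly the target integrand, so $I = - \frac{2880}{\left(a + 1\right)^{7}}$.

Setting $a = \frac{1}{4}$:
$$I = - \frac{9437184}{15625}.$$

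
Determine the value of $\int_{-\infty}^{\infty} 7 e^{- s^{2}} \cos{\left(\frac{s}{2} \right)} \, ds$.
$\frac{7 \sqrt{\pi}}{e^{\frac{1}{16}}}$

Treat the cosine frequency as a parameter and define $I(b) = \int_{-\infty}^{\infty} 7 e^{- s^{2}} \cos{\left(b s \right)} \, ds$.

Differentiating under the integral sign,
$$I'(b) = \int_{-\infty}^{\infty} - 7 s e^{- s^{2}} \sin{\left(b s \right)} \, ds.$$

Integrate $\int_{-\infty}^{\infty} s \sin(b s)\, e^{- s^{2}}\, ds$ by parts with $u = \sin(b s)$ and $dv = s\, e^{- s^{2}}\, ds$, giving $v = - \frac{e^{- s^{2}}}{2}$. The boundary term vanishes and
$$\int_{-\infty}^{\infty} s \sin(b s)\, e^{- s^{2}}\, ds = \frac{b}{2} \int_{-\infty}^{\infty} \cos(b s)\, e^{- s^{2}}\, ds,$$
so $I'(b) = - \frac{b}{2}\, I(b)$.

This is a separable first-order ODE; solving with the initial condition $I(0) = \int_{-\infty}^{\infty} 7 e^{- s^{2}}\,ds = 7 \sqrt{\pi}$ gives
$$I(b) = 7 \sqrt{\pi} e^{- \frac{b^{2}}{4}}.$$

Setting $b = \frac{1}{2}$:
$$I = \frac{7 \sqrt{\pi}}{e^{\frac{1}{16}}}.$$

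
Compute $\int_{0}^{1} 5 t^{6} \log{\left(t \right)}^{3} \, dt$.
$- \frac{30}{2401}$

Start from the elementary integral
$$J(a) = \int_{0}^{1} 5 t^{a} \, dt = \frac{5}{a + 1}.$$

Differentiating under the integral sign brings down a factor of $\ln t$:
$$\frac{dJ}{da} = \int_{0}^{1} 5 t^{a} \log{\left(t \right)} \, dt = - \frac{5}{\left(a + 1\right)^{2}}.$$

Repeating $3$ times in total — each differentiation brings down another $\ln t$ — gives
$$\frac{d^{3}J}{da^{3}} = \int_{0}^{1} 5 t^{a} \log{\left(t \right)}^{3} \, dt = - \frac{30}{\left(a + 1\right)^{4}},$$
and the integrand here is exactly the target integrand, so $I = - \frac{30}{\left(a + 1\right)^{4}}$.

Setting $a = 6$:
$$I = - \frac{30}{2401}.$$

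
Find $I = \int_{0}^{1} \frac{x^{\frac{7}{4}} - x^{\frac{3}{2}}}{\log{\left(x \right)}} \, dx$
$\log{\left(\frac{11}{10} \right)}$

Replace the exponent $\frac{7}{4}$ by a parameter $a$: let $I(a) = \int_{0}^{1} \frac{- x^{\frac{3}{2}} + x^{a}}{\log{\left(x \right)}} \, dx$.

Since $\dfrac{\partial}{\partial a}\,x^{a} = x^{a} \ln x$, the $\ln x$ in the denominator cancels and
$$\frac{dI}{da} = \int_{0}^{1} x^{a} \, dx = \left[\frac{x^{a+1}}{a+1}\right]_0^1 = \frac{1}{a + 1}.$$

Integrating with respect to $a$ gives $I(a) = \log{\left(\frac{2 a}{5} + \frac{2}{5} \right)} + C$.

At $a = \frac{3}{2}$ the integrand is identically $0$, so $I(\frac{3}{2}) = 0$. The closed form gives $0$, hence $C = 0$.

Setting $a = \frac{7}{4}$:
$$I = \log{\left(\frac{11}{10} \right)}.$$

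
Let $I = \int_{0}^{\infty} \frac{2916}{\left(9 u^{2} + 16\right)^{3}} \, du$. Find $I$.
$\frac{729 \pi}{4096}$

Recall the elementary integral
$$J(a) = \int_{0}^{\infty} \frac{4}{a^{2} + u^{2}} \, du = \frac{2 \pi}{a}.$$

Differentiating under the integral sign with respect to $a$,
$$\frac{dJ}{da} = \int_{0}^{\infty} - \frac{8 a}{\left(a^{2} + u^{2}\right)^{2}} \, du = - \frac{2 \pi}{a^{2}},$$
so $\int_{0}^{\infty} \frac{4}{\left(a^{2} + u^{2}\right)^{2}} \, du = \frac{\pi}{a^{3}}$.

Repeating — each differentiation of $1/(u^2+a^2)^j$ produces $-2ja/(u^2+a^2)^{j+1}$ — and dividing through by $-2ja$ at each step yields, after $2$ differentiations in total,
$$\int_{0}^{\infty} \frac{4}{\left(a^{2} + u^{2}\right)^{3}} \, du = \frac{3 \pi}{4 a^{5}}.$$

Setting $a = \frac{4}{3}$:
$$I = \frac{729 \pi}{4096}.$$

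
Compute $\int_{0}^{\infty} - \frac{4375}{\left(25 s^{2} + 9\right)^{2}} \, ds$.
$- \frac{875 \pi}{108}$

Recall the elementary integral
$$J(a) = \int_{0}^{\infty} - \frac{7}{a^{2} + s^{2}} \, ds = - \frac{7 \pi}{2 a}.$$

Differentiating under the integral sign with respect to $a$,
$$\frac{dJ}{da} = \int_{0}^{\infty} \frac{14 a}{\left(a^{2} + s^{2}\right)^{2}} \, ds = \frac{7 \pi}{2 a^{2}},$$
so $\int_{0}^{\infty} - \frac{7}{\left(a^{2} + s^{2}\right)^{2}} \, ds = - \frac{7 \pi}{4 a^{3}}$.

Setting $a = \frac{3}{5}$:
$$I = - \frac{875 \pi}{108}.$$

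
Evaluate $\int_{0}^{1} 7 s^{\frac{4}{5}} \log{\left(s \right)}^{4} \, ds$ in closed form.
$\frac{175000}{19683}$

Start from the elementary integral
$$J(a) = \int_{0}^{1} 7 s^{a} \, ds = \frac{7}{a + 1}.$$

Differentiating under the integral sign brings down a factor of $\ln s$:
$$\frac{dJ}{da} = \int_{0}^{1} 7 s^{a} \log{\left(s \right)} \, ds = - \frac{7}{\left(a + 1\right)^{2}}.$$

Repeating $4$ times in total — each differentiation brings down another $\ln s$ — gives
$$\frac{d^{4}J}{da^{4}} = \int_{0}^{1} 7 s^{a} \log{\left(s \right)}^{4} \, ds = \frac{168}{\left(a + 1\right)^{5}},$$
and the integrand here is exactly the target integrand, so $I = \frac{168}{\left(a + 1\right)^{5}}$.

Setting $a = \frac{4}{5}$:
$$I = \frac{175000}{19683}.$$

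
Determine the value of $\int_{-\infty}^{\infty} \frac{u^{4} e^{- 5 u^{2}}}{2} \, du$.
$\frac{3 \sqrt{5} \sqrt{\pi}}{1000}$

Start from the elementary integral
$$J(a) = \int_{-\infty}^{\infty} \frac{e^{- a u^{2}}}{2} \, du = \frac{\sqrt{\pi}}{2 \sqrt{a}}.$$

Differentiating under the integral sign brings down a factor of $(-u^2)$:
$$\frac{dJ}{da} = \int_{-\infty}^{\infty} - \frac{u^{2} e^{- a u^{2}}}{2} \, du = - \frac{\sqrt{\pi}}{4 a^{\frac{3}{2}}}.$$

Repeating twice in total — each differentiation brings down another $(-u^2)$ — gives
$$\frac{d^{2}J}{da^{2}} = \int_{-\infty}^{\infty} \frac{u^{4} e^{- a u^{2}}}{2} \, du = \frac{3 \sqrt{\pi}}{8 a^{\frac{5}{2}}},$$
and the integrand here is exactly the target integrand, so $I = \frac{3 \sqrt{\pi}}{8 a^{\frac{5}{2}}}$.

Setting $a = 5$:
$$I = \frac{3 \sqrt{5} \sqrt{\pi}}{1000}.$$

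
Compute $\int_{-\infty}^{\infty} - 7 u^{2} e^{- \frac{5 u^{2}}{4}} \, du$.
$- \frac{28 \sqrt{5} \sqrt{\pi}}{25}$

Start from the elementary integral
$$J(a) = \int_{-\infty}^{\infty} - 7 e^{- a u^{2}} \, du = - \frac{7 \sqrt{\pi}}{\sqrt{a}}.$$

Differentiating under the integral sign brings down a factor of $(-u^2)$:
$$\frac{dJ}{da} = \int_{-\infty}^{\infty} 7 u^{2} e^{- a u^{2}} \, du = \frac{7 \sqrt{\pi}}{2 a^{\frac{3}{2}}}.$$

The integral on the left is $-I$, so $I = - \frac{7 \sqrt{\pi}}{2 a^{\frac{3}{2}}}$.

Setting $a = \frac{5}{4}$:
$$I = - \frac{28 \sqrt{5} \sqrt{\pi}}{25}.$$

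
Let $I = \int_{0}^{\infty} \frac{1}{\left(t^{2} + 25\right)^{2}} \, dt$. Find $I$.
$\frac{\pi}{500}$

Recall the elementary integral
$$J(a) = \int_{0}^{\infty} \frac{1}{a^{2} + t^{2}} \, dt = \frac{\pi}{2 a}.$$

Differentiating under the integral sign with respect to $a$,
$$\frac{dJ}{da} = \int_{0}^{\infty} - \frac{2 a}{\left(a^{2} + t^{2}\right)^{2}} \, dt = - \frac{\pi}{2 a^{2}},$$
so $\int_{0}^{\infty} \frac{1}{\left(a^{2} + t^{2}\right)^{2}} \, dt = \frac{\pi}{4 a^{3}}$.

Setting $a = 5$:
$$I = \frac{\pi}{500}.$$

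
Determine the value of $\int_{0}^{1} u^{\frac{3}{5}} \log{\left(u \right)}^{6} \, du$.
$\frac{3515625}{131072}$

Consider the simpler parametrised integral
$$J(a) = \int_{0}^{1} u^{a} \, du = \frac{1}{a + 1}.$$

Differentiating under the integral sign brings down a factor of $\ln u$:
$$\frac{dJ}{da} = \int_{0}^{1} u^{a} \log{\left(u \right)} \, du = - \frac{1}{\left(a + 1\right)^{2}}.$$

Repeating $6$ times in total — each differentiation brings down another $\ln u$ — gives
$$\frac{d^{6}J}{da^{6}} = \int_{0}^{1} u^{a} \log{\left(u \right)}^{6} \, du = \frac{720}{\left(a + 1\right)^{7}},$$
and the integrand here is exactly the target integrand, so $I = \frac{720}{\left(a + 1\right)^{7}}$.

Setting $a = \frac{3}{5}$:
$$I = \frac{3515625}{131072}.$$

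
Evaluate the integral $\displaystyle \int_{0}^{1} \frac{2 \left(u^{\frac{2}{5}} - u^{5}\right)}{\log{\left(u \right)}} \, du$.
$- \log{\left(\frac{900}{49} \right)}$

Consider the one-parameter family: let $I(a) = \int_{0}^{1} \frac{2 \left(u^{\frac{2}{5}} - u^{a}\right)}{\log{\left(u \right)}} \, du$.

Since $\dfrac{\partial}{\partial a}\,u^{a} = u^{a} \ln u$, the $\ln u$ in the denominator cancels and
$$\frac{dI}{da} = \int_{0}^{1} -2 u^{a} \, du = -2 \left[\frac{u^{a+1}}{a+1}\right]_0^1 = - \frac{2}{a + 1}.$$

Integrating with respect to $a$ gives $I(a) = - \log{\left(\frac{25 \left(a + 1\right)^{2}}{49} \right)} + C$.

At $a = \frac{2}{5}$ the integrand is identically $0$, so $I(\frac{2}{5}) = 0$. The closed form gives $0$, hence $C = 0$.

Setting $a = 5$:
$$I = - \log{\left(\frac{900}{49} \right)}.$$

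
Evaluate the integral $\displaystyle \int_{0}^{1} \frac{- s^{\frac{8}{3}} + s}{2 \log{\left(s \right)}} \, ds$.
$- \log{\left(11 \right)} + \frac{\log{\left(66 \right)}}{2}$

Replace the exponent $1$ by a parameter $a$: let $I(a) = \int_{0}^{1} \frac{- s^{\frac{8}{3}} + s^{a}}{2 \log{\left(s \right)}} \, ds$.

Since $\dfrac{\partial}{\partial a}\,s^{a} = s^{a} \ln s$, the $\ln s$ in the denominator cancels and
$$\frac{dI}{da} = \int_{0}^{1} \frac{1}{2} s^{a} \, ds = \frac{1}{2} \left[\frac{s^{a+1}}{a+1}\right]_0^1 = \frac{1}{2 \left(a + 1\right)}.$$

Integrating with respect to $a$ gives $I(a) = \log{\left(\frac{\sqrt{33} \sqrt{a + 1}}{11} \right)} + C$.

At $a = \frac{8}{3}$ the integrand is identically $0$, so $I(\frac{8}{3}) = 0$. The closed form gives $0$, hence $C = 0$.

Setting $a = 1$:
$$I = - \log{\left(11 \right)} + \frac{\log{\left(66 \right)}}{2}.$$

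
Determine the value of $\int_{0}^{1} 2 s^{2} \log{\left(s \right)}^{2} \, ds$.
$\frac{4}{27}$

Begin with the known integral
$$J(a) = \int_{0}^{1} 2 s^{a} \, ds = \frac{2}{a + 1}.$$

Differentiating under the integral sign brings down a factor of $\ln s$:
$$\frac{dJ}{da} = \int_{0}^{1} 2 s^{a} \log{\left(s \right)} \, ds = - \frac{2}{\left(a + 1\right)^{2}}.$$

Repeating twice in total — each differentiation brings down another $\ln s$ — gives
$$\frac{d^{2}J}{da^{2}} = \int_{0}^{1} 2 s^{a} \log{\left(s \right)}^{2} \, ds = \frac{4}{\left(a + 1\right)^{3}},$$
and the integrand here is exactly the target integrand, so $I = \frac{4}{\left(a + 1\right)^{3}}$.

Setting $a = 2$:
$$I = \frac{4}{27}.$$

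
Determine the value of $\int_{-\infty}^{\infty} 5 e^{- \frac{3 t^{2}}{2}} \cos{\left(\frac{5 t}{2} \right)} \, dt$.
$\frac{5 \sqrt{6} \sqrt{\pi}}{3 e^{\frac{25}{24}}}$

Define $I(b) = \int_{-\infty}^{\infty} 5 e^{- \frac{3 t^{2}}{2}} \cos{\left(b t \right)} \, dt$.

Differentiating under the integral sign,
$$I'(b) = \int_{-\infty}^{\infty} - 5 t e^{- \frac{3 t^{2}}{2}} \sin{\left(b t \right)} \, dt.$$

Integrate $\int_{-\infty}^{\infty} t \sin(b t)\, e^{- \frac{3 t^{2}}{2}}\, dt$ by parts with $u = \sin(b t)$ and $dv = t\, e^{- \frac{3 t^{2}}{2}}\, dt$, giving $v = - \frac{e^{- \frac{3 t^{2}}{2}}}{3}$. The boundary term vanishes and
$$\int_{-\infty}^{\infty} t \sin(b t)\, e^{- \frac{3 t^{2}}{2}}\, dt = \frac{b}{3} \int_{-\infty}^{\infty} \cos(b t)\, e^{- \frac{3 t^{2}}{2}}\, dt,$$
so $I'(b) = - \frac{b}{3}\, I(b)$.

This is a separable first-order ODE; solving with the initial condition $I(0) = \int_{-\infty}^{\infty} 5 e^{- \frac{3 t^{2}}{2}}\,dt = \frac{5 \sqrt{6} \sqrt{\pi}}{3}$ gives
$$I(b) = \frac{5 \sqrt{6} \sqrt{\pi} e^{- \frac{b^{2}}{6}}}{3}.$$

Setting $b = \frac{5}{2}$:
$$I = \frac{5 \sqrt{6} \sqrt{\pi}}{3 e^{\frac{25}{24}}}.$$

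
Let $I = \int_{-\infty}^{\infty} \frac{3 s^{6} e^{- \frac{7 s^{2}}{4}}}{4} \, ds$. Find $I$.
$\frac{180 \sqrt{7} \sqrt{\pi}}{2401}$

Start from the elementary integral
$$J(a) = \int_{-\infty}^{\infty} \frac{3 e^{- a s^{2}}}{4} \, ds = \frac{3 \sqrt{\pi}}{4 \sqrt{a}}.$$

Differentiating under the integral sign brings down a factor of $(-s^2)$:
$$\frac{dJ}{da} = \int_{-\infty}^{\infty} - \frac{3 s^{2} e^{- a s^{2}}}{4} \, ds = - \frac{3 \sqrt{\pi}}{8 a^{\frac{3}{2}}}.$$

Repeating $3$ times in total — each differentiation brings down another $(-s^2)$ — gives
$$\frac{d^{3}J}{da^{3}} = \int_{-\infty}^{\infty} - \frac{3 s^{6} e^{- a s^{2}}}{4} \, ds = - \frac{45 \sqrt{\pi}}{32 a^{\frac{7}{2}}},$$
and the integrand here is $(-1)^{3}$ times the target integrand, so $I = (-1)^{3}\,\frac{d^{3}J}{da^{3}} = \frac{45 \sqrt{\pi}}{32 a^{\frac{7}{2}}}$.

Setting $a = \frac{7}{4}$:
$$I = \frac{180 \sqrt{7} \sqrt{\pi}}{2401}.$$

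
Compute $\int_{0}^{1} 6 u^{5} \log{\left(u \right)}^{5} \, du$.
$- \frac{5}{324}$

Consider the simpler parametrised integral
$$J(a) = \int_{0}^{1} 6 u^{a} \, du = \frac{6}{a + 1}.$$

Differentiating under the integral sign brings down a factor of $\ln u$:
$$\frac{dJ}{da} = \int_{0}^{1} 6 u^{a} \log{\left(u \right)} \, du = - \frac{6}{\left(a + 1\right)^{2}}.$$

Repeating $5$ times in total — each differentiation brings down another $\ln u$ — gives
$$\frac{d^{5}J}{da^{5}} = \int_{0}^{1} 6 u^{a} \log{\left(u \right)}^{5} \, du = - \frac{720}{\left(a + 1\right)^{6}},$$
and the integrand here is exactly the target integrand, so $I = - \frac{720}{\left(a + 1\right)^{6}}$.

Setting $a = 5$:
$$I = - \frac{5}{324}.$$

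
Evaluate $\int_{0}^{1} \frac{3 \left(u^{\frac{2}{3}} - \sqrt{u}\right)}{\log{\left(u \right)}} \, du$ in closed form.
$\log{\left(\frac{1000}{729} \right)}$

Introduce a parameter $a$ in the exponent: let $I(a) = \int_{0}^{1} \frac{3 \left(- \sqrt{u} + u^{a}\right)}{\log{\left(u \right)}} \, du$.

Since $\dfrac{\partial}{\partial a}\,u^{a} = u^{a} \ln u$, the $\ln u$ in the denominator cancels and
$$\frac{dI}{da} = \int_{0}^{1} 3 u^{a} \, du = 3 \left[\frac{u^{a+1}}{a+1}\right]_0^1 = \frac{3}{a + 1}.$$

Integrating with respect to $a$ gives $I(a) = \log{\left(\frac{8 \left(a + 1\right)^{3}}{27} \right)} + C$.

At $a = \frac{1}{2}$ the integrand is identically $0$, so $I(\frac{1}{2}) = 0$. The closed form gives $0$, hence $C = 0$.

Setting $a = \frac{2}{3}$:
$$I = \log{\left(\frac{1000}{729} \right)}.$$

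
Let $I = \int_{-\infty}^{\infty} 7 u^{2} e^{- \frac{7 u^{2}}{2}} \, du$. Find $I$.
$\frac{\sqrt{14} \sqrt{\pi}}{7}$

Consider the simpler parametrised integral
$$J(a) = \int_{-\infty}^{\infty} 7 e^{- a u^{2}} \, du = \frac{7 \sqrt{\pi}}{\sqrt{a}}.$$

Differentiating under the integral sign brings down a factor of $(-u^2)$:
$$\frac{dJ}{da} = \int_{-\infty}^{\infty} - 7 u^{2} e^{- a u^{2}} \, du = - \frac{7 \sqrt{\pi}}{2 a^{\frac{3}{2}}}.$$

The integral on the left is $-I$, so $I = \frac{7 \sqrt{\pi}}{2 a^{\frac{3}{2}}}$.

Setting $a = \frac{7}{2}$:
$$I = \frac{\sqrt{14} \sqrt{\pi}}{7}.$$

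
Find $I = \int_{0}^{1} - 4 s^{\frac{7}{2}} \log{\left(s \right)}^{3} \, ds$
$\frac{128}{2187}$

Begin with the known integral
$$J(a) = \int_{0}^{1} - 4 s^{a} \, ds = - \frac{4}{a + 1}.$$

Differentiating under the integral sign brings down a factor of $\ln s$:
$$\frac{dJ}{da} = \int_{0}^{1} - 4 s^{a} \log{\left(s \right)} \, ds = \frac{4}{\left(a + 1\right)^{2}}.$$

Repeating $3$ times in total — each differentiation brings down another $\ln s$ — gives
$$\frac{d^{3}J}{da^{3}} = \int_{0}^{1} - 4 s^{a} \log{\left(s \right)}^{3} \, ds = \frac{24}{\left(a + 1\right)^{4}},$$
and the integrand here is exactly the target integrand, so $I = \frac{24}{\left(a + 1\right)^{4}}$.

Setting $a = \frac{7}{2}$:
$$I = \frac{128}{2187}.$$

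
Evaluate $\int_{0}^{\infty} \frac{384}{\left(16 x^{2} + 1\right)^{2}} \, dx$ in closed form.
$24 \pi$

Recall the elementary integral
$$J(a) = \int_{0}^{\infty} \frac{3}{2 \left(a^{2} + x^{2}\right)} \, dx = \frac{3 \pi}{4 a}.$$

Differentiating under the integral sign with respect to $a$,
$$\frac{dJ}{da} = \int_{0}^{\infty} - \frac{3 a}{\left(a^{2} + x^{2}\right)^{2}} \, dx = - \frac{3 \pi}{4 a^{2}},$$
so $\int_{0}^{\infty} \frac{3}{2 \left(a^{2} + x^{2}\right)^{2}} \, dx = \frac{3 \pi}{8 a^{3}}$.

Setting $a = \frac{1}{4}$:
$$I = 24 \pi.$$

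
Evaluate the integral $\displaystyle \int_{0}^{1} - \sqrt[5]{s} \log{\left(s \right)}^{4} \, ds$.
$- \frac{3125}{324}$

Begin with the known integral
$$J(a) = \int_{0}^{1} - s^{a} \, ds = - \frac{1}{a + 1}.$$

Differentiating under the integral sign brings down a factor of $\ln s$:
$$\frac{dJ}{da} = \int_{0}^{1} - s^{a} \log{\left(s \right)} \, ds = \frac{1}{\left(a + 1\right)^{2}}.$$

Repeating $4$ times in total — each differentiation brings down another $\ln s$ — gives
$$\frac{d^{4}J}{da^{4}} = \int_{0}^{1} - s^{a} \log{\left(s \right)}^{4} \, ds = - \frac{24}{\left(a + 1\right)^{5}},$$
and the integrand here is exactly the target integrand, so $I = - \frac{24}{\left(a + 1\right)^{5}}$.

Setting $a = \frac{1}{5}$:
$$I = - \frac{3125}{324}.$$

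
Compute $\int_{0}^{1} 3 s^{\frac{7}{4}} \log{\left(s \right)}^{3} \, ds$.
$- \frac{4608}{14641}$

Start from the elementary integral
$$J(a) = \int_{0}^{1} 3 s^{a} \, ds = \frac{3}{a + 1}.$$

Differentiating under the integral sign brings down a factor of $\ln s$:
$$\frac{dJ}{da} = \int_{0}^{1} 3 s^{a} \log{\left(s \right)} \, ds = - \frac{3}{\left(a + 1\right)^{2}}.$$

Repeating $3$ times in total — each differentiation brings down another $\ln s$ — gives
$$\frac{d^{3}J}{da^{3}} = \int_{0}^{1} 3 s^{a} \log{\left(s \right)}^{3} \, ds = - \frac{18}{\left(a + 1\right)^{4}},$$
and the integrand here is exactly the target integrand, so $I = - \frac{18}{\left(a + 1\right)^{4}}$.

Setting $a = \frac{7}{4}$:
$$I = - \frac{4608}{14641}.$$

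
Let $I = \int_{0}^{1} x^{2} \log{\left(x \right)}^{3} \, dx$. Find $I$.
$- \frac{2}{27}$

Begin with the known integral
$$J(a) = \int_{0}^{1} x^{a} \, dx = \frac{1}{a + 1}.$$

Differentiating under the integral sign brings down a factor of $\ln x$:
$$\frac{dJ}{da} = \int_{0}^{1} x^{a} \log{\left(x \right)} \, dx = - \frac{1}{\left(a + 1\right)^{2}}.$$

Repeating $3$ times in total — each differentiation brings down another $\ln x$ — gives
$$\frac{d^{3}J}{da^{3}} = \int_{0}^{1} x^{a} \log{\left(x \right)}^{3} \, dx = - \frac{6}{\left(a + 1\right)^{4}},$$
and the integrand here is exactly the target integrand, so $I = - \frac{6}{\left(a + 1\right)^{4}}$.

Setting $a = 2$:
$$I = - \frac{2}{27}.$$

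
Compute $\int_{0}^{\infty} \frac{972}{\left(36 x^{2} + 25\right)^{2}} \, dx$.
$\frac{81 \pi}{250}$

Start from the standard arctangent integral
$$J(a) = \int_{0}^{\infty} \frac{3}{4 \left(a^{2} + x^{2}\right)} \, dx = \frac{3 \pi}{8 a}.$$

Differentiating under the integral sign with respect to $a$,
$$\frac{dJ}{da} = \int_{0}^{\infty} - \frac{3 a}{2 \left(a^{2} + x^{2}\right)^{2}} \, dx = - \frac{3 \pi}{8 a^{2}},$$
so $\int_{0}^{\infty} \frac{3}{4 \left(a^{2} + x^{2}\right)^{2}} \, dx = \frac{3 \pi}{16 a^{3}}$.

Setting $a = \frac{5}{6}$:
$$I = \frac{81 \pi}{250}.$$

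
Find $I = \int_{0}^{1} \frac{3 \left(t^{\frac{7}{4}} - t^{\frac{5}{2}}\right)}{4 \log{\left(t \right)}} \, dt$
$\log{\left(\frac{11^{\frac{3}{4}} \sqrt[4]{14}}{14} \right)}$

Consider the one-parameter family: let $I(a) = \int_{0}^{1} \frac{3 \left(t^{\frac{7}{4}} - t^{a}\right)}{4 \log{\left(t \right)}} \, dt$.

Since $\dfrac{\partial}{\partial a}\,t^{a} = t^{a} \ln t$, the $\ln t$ in the denominator cancels and
$$\frac{dI}{da} = \int_{0}^{1} - \frac{3}{4} t^{a} \, dt = - \frac{3}{4} \left[\frac{t^{a+1}}{a+1}\right]_0^1 = - \frac{3}{4 a + 4}.$$

Integrating with respect to $a$ gives $I(a) = - \frac{3 \log{\left(a + 1 \right)}}{4} - \frac{3 \log{\left(2 \right)}}{2} + \frac{3 \log{\left(11 \right)}}{4} + C$.

At $a = \frac{7}{4}$ the integrand is identically $0$, so $I(\frac{7}{4}) = 0$. The closed form gives $0$, hence $C = 0$.

Setting $a = \frac{5}{2}$:
$$I = \log{\left(\frac{11^{\frac{3}{4}} \sqrt[4]{14}}{14} \right)}.$$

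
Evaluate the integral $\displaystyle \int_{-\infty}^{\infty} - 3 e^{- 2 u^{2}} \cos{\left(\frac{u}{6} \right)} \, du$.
$- \frac{3 \sqrt{2} \sqrt{\pi}}{2 e^{\frac{1}{288}}}$

Treat the cosine frequency as a parameter and define $I(b) = \int_{-\infty}^{\infty} - 3 e^{- 2 u^{2}} \cos{\left(b u \right)} \, du$.

Differentiating under the integral sign,
$$I'(b) = \int_{-\infty}^{\infty} 3 u e^{- 2 u^{2}} \sin{\left(b u \right)} \, du.$$

Integrate $\int_{-\infty}^{\infty} u \sin(b u)\, e^{- 2 u^{2}}\, du$ by parts with $w = \sin(b u)$ and $dv = u\, e^{- 2 u^{2}}\, du$, giving $v = - \frac{e^{- 2 u^{2}}}{4}$. The boundary term vanishes and
$$\int_{-\infty}^{\infty} u \sin(b u)\, e^{- 2 u^{2}}\, du = \frac{b}{4} \int_{-\infty}^{\infty} \cos(b u)\, e^{- 2 u^{2}}\, du,$$
so $I'(b) = - \frac{b}{4}\, I(b)$.

This is a separable first-order ODE; solving with the initial condition $I(0) = \int_{-\infty}^{\infty} - 3 e^{- 2 u^{2}}\,du = - \frac{3 \sqrt{2} \sqrt{\pi}}{2}$ gives
$$I(b) = - \frac{3 \sqrt{2} \sqrt{\pi} e^{- \frac{b^{2}}{8}}}{2}.$$

Setting $b = \frac{1}{6}$:
$$I = - \frac{3 \sqrt{2} \sqrt{\pi}}{2 e^{\frac{1}{288}}}.$$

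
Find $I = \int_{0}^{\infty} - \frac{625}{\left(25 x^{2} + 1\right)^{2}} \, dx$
$- \frac{125 \pi}{4}$

Start from the standard arctangent integral
$$J(a) = \int_{0}^{\infty} - \frac{1}{a^{2} + x^{2}} \, dx = - \frac{\pi}{2 a}.$$

Differentiating under the integral sign with respect to $a$,
$$\frac{dJ}{da} = \int_{0}^{\infty} \frac{2 a}{\left(a^{2} + x^{2}\right)^{2}} \, dx = \frac{\pi}{2 a^{2}},$$
so $\int_{0}^{\infty} - \frac{1}{\left(a^{2} + x^{2}\right)^{2}} \, dx = - \frac{\pi}{4 a^{3}}$.

Setting $a = \frac{1}{5}$:
$$I = - \frac{125 \pi}{4}.$$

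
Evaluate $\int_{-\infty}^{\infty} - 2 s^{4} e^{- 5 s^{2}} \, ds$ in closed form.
$- \frac{3 \sqrt{5} \sqrt{\pi}}{250}$

Begin with the known integral
$$J(a) = \int_{-\infty}^{\infty} - 2 e^{- a s^{2}} \, ds = - \frac{2 \sqrt{\pi}}{\sqrt{a}}.$$

Differentiating under the integral sign brings down a factor of $(-s^2)$:
$$\frac{dJ}{da} = \int_{-\infty}^{\infty} 2 s^{2} e^{- a s^{2}} \, ds = \frac{\sqrt{\pi}}{a^{\frac{3}{2}}}.$$

Repeating twice in total — each differentiation brings down another $(-s^2)$ — gives
$$\frac{d^{2}J}{da^{2}} = \int_{-\infty}^{\infty} - 2 s^{4} e^{- a s^{2}} \, ds = - \frac{3 \sqrt{\pi}}{2 a^{\frac{5}{2}}},$$
and the integrand here is exactly the target integrand, so $I = - \frac{3 \sqrt{\pi}}{2 a^{\frac{5}{2}}}$.

Setting $a = 5$:
$$I = - \frac{3 \sqrt{5} \sqrt{\pi}}{250}.$$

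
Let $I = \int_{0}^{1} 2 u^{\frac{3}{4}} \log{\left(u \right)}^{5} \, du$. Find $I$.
$- \frac{983040}{117649}$

Start from the elementary integral
$$J(a) = \int_{0}^{1} 2 u^{a} \, du = \frac{2}{a + 1}.$$

Differentiating under the integral sign brings down a factor of $\ln u$:
$$\frac{dJ}{da} = \int_{0}^{1} 2 u^{a} \log{\left(u \right)} \, du = - \frac{2}{\left(a + 1\right)^{2}}.$$

Repeating $5$ times in total — each differentiation brings down another $\ln u$ — gives
$$\frac{d^{5}J}{da^{5}} = \int_{0}^{1} 2 u^{a} \log{\left(u \right)}^{5} \, du = - \frac{240}{\left(a + 1\right)^{6}},$$
and the integrand here is exactly the target integrand, so $I = - \frac{240}{\left(a + 1\right)^{6}}$.

Setting $a = \frac{3}{4}$:
$$I = - \frac{983040}{117649}.$$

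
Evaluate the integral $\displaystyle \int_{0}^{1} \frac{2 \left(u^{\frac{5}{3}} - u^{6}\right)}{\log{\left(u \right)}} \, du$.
$\log{\left(\frac{64}{441} \right)}$

Consider the one-parameter family: let $I(a) = \int_{0}^{1} \frac{2 \left(- u^{6} + u^{a}\right)}{\log{\left(u \right)}} \, du$.

Since $\dfrac{\partial}{\partial a}\,u^{a} = u^{a} \ln u$, the $\ln u$ in the denominator cancels and
$$\frac{dI}{da} = \int_{0}^{1} 2 u^{a} \, du = 2 \left[\frac{u^{a+1}}{a+1}\right]_0^1 = \frac{2}{a + 1}.$$

Integrating with respect to $a$ gives $I(a) = \log{\left(\frac{\left(a + 1\right)^{2}}{49} \right)} + C$.

At $a = 6$ the integrand is identically $0$, so $I(6) = 0$. The closed form gives $0$, hence $C = 0$.

Setting $a = \frac{5}{3}$:
$$I = \log{\left(\frac{64}{441} \right)}.$$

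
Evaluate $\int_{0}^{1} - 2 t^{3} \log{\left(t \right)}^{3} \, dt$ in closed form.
$\frac{3}{64}$

Begin with the known integral
$$J(a) = \int_{0}^{1} - 2 t^{a} \, dt = - \frac{2}{a + 1}.$$

Differentiating under the integral sign brings down a factor of $\ln t$:
$$\frac{dJ}{da} = \int_{0}^{1} - 2 t^{a} \log{\left(t \right)} \, dt = \frac{2}{\left(a + 1\right)^{2}}.$$

Repeating $3$ times in total — each differentiation brings down another $\ln t$ — gives
$$\frac{d^{3}J}{da^{3}} = \int_{0}^{1} - 2 t^{a} \log{\left(t \right)}^{3} \, dt = \frac{12}{\left(a + 1\right)^{4}},$$
and the integrand here is exactly the target integrand, so $I = \frac{12}{\left(a + 1\right)^{4}}$.

Setting $a = 3$:
$$I = \frac{3}{64}.$$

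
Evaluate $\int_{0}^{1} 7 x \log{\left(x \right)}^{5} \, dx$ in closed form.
$- \frac{105}{8}$

Consider the simpler parametrised integral
$$J(a) = \int_{0}^{1} 7 x^{a} \, dx = \frac{7}{a + 1}.$$

Differentiating under the integral sign brings down a factor of $\ln x$:
$$\frac{dJ}{da} = \int_{0}^{1} 7 x^{a} \log{\left(x \right)} \, dx = - \frac{7}{\left(a + 1\right)^{2}}.$$

Repeating $5$ times in total — each differentiation brings down another $\ln x$ — gives
$$\frac{d^{5}J}{da^{5}} = \int_{0}^{1} 7 x^{a} \log{\left(x \right)}^{5} \, dx = - \frac{840}{\left(a + 1\right)^{6}},$$
and the integrand here is exactly the target integrand, so $I = - \frac{840}{\left(a + 1\right)^{6}}$.

Setting $a = 1$:
$$I = - \frac{105}{8}.$$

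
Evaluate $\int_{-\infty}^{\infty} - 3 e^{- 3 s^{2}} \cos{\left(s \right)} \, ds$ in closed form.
$- \frac{\sqrt{3} \sqrt{\pi}}{e^{\frac{1}{12}}}$

Define $I(b) = \int_{-\infty}^{\infty} - 3 e^{- 3 s^{2}} \cos{\left(b s \right)} \, ds$.

Differentiating under the integral sign,
$$I'(b) = \int_{-\infty}^{\infty} 3 s e^{- 3 s^{2}} \sin{\left(b s \right)} \, ds.$$

Integrate $\int_{-\infty}^{\infty} s \sin(b s)\, e^{- 3 s^{2}}\, ds$ by parts with $u = \sin(b s)$ and $dv = s\, e^{- 3 s^{2}}\, ds$, giving $v = - \frac{e^{- 3 s^{2}}}{6}$. The boundary term vanishes and
$$\int_{-\infty}^{\infty} s \sin(b s)\, e^{- 3 s^{2}}\, ds = \frac{b}{6} \int_{-\infty}^{\infty} \cos(b s)\, e^{- 3 s^{2}}\, ds,$$
so $I'(b) = - \frac{b}{6}\, I(b)$.

This is a separable first-order ODE; solving with the initial condition $I(0) = \int_{-\infty}^{\infty} - 3 e^{- 3 s^{2}}\,ds = - \sqrt{3} \sqrt{\pi}$ gives
$$I(b) = - \sqrt{3} \sqrt{\pi} e^{- \frac{b^{2}}{12}}.$$

Setting $b = 1$:
$$I = - \frac{\sqrt{3} \sqrt{\pi}}{e^{\frac{1}{12}}}.$$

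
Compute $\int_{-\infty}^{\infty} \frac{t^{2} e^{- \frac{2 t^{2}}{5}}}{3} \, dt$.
$\frac{5 \sqrt{10} \sqrt{\pi}}{24}$

Start from the elementary integral
$$J(a) = \int_{-\infty}^{\infty} \frac{e^{- a t^{2}}}{3} \, dt = \frac{\sqrt{\pi}}{3 \sqrt{a}}.$$

Differentiating under the integral sign brings down a factor of $(-t^2)$:
$$\frac{dJ}{da} = \int_{-\infty}^{\infty} - \frac{t^{2} e^{- a t^{2}}}{3} \, dt = - \frac{\sqrt{\pi}}{6 a^{\frac{3}{2}}}.$$

The integral on the left is $-I$, so $I = \frac{\sqrt{\pi}}{6 a^{\frac{3}{2}}}$.

Setting $a = \frac{2}{5}$:
$$I = \frac{5 \sqrt{10} \sqrt{\pi}}{24}.$$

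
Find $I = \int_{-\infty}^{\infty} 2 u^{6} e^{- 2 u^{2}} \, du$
$\frac{15 \sqrt{2} \sqrt{\pi}}{64}$

Begin with the known integral
$$J(a) = \int_{-\infty}^{\infty} 2 e^{- a u^{2}} \, du = \frac{2 \sqrt{\pi}}{\sqrt{a}}.$$

Differentiating under the integral sign brings down a factor of $(-u^2)$:
$$\frac{dJ}{da} = \int_{-\infty}^{\infty} - 2 u^{2} e^{- a u^{2}} \, du = - \frac{\sqrt{\pi}}{a^{\frac{3}{2}}}.$$

Repeating $3$ times in total — each differentiation brings down another $(-u^2)$ — gives
$$\frac{d^{3}J}{da^{3}} = \int_{-\infty}^{\infty} - 2 u^{6} e^{- a u^{2}} \, du = - \frac{15 \sqrt{\pi}}{4 a^{\frac{7}{2}}},$$
and the integrand here is $(-1)^{3}$ times the target integrand, so $I = (-1)^{3}\,\frac{d^{3}J}{da^{3}} = \frac{15 \sqrt{\pi}}{4 a^{\frac{7}{2}}}$.

Setting $a = 2$:
$$I = \frac{15 \sqrt{2} \sqrt{\pi}}{64}.$$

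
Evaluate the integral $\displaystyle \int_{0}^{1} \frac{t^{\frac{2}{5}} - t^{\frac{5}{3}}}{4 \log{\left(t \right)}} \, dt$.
$\log{\left(\frac{\sqrt[4]{42} \cdot 5^{\frac{3}{4}}}{10} \right)}$

Replace the exponent $\frac{2}{5}$ by a parameter $a$: let $I(a) = \int_{0}^{1} \frac{- t^{\frac{5}{3}} + t^{a}}{4 \log{\left(t \right)}} \, dt$.

Since $\dfrac{\partial}{\partial a}\,t^{a} = t^{a} \ln t$, the $\ln t$ in the denominator cancels and
$$\frac{dI}{da} = \int_{0}^{1} \frac{1}{4} t^{a} \, dt = \frac{1}{4} \left[\frac{t^{a+1}}{a+1}\right]_0^1 = \frac{1}{4 \left(a + 1\right)}.$$

Integrating with respect to $a$ gives $I(a) = \log{\left(\frac{\sqrt[4]{6} \sqrt[4]{a + 1}}{2} \right)} + C$.

At $a = \frac{5}{3}$ the integrand is identically $0$, so $I(\frac{5}{3}) = 0$. The closed form gives $0$, hence $C = 0$.

Setting $a = \frac{2}{5}$:
$$I = \log{\left(\frac{\sqrt[4]{42} \cdot 5^{\frac{3}{4}}}{10} \right)}.$$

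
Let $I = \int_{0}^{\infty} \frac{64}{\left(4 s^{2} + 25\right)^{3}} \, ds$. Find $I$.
$\frac{6 \pi}{3125}$

Begin with the known result
$$J(a) = \int_{0}^{\infty} \frac{1}{a^{2} + s^{2}} \, ds = \frac{\pi}{2 a}.$$

Differentiating under the integral sign with respect to $a$,
$$\frac{dJ}{da} = \int_{0}^{\infty} - \frac{2 a}{\left(a^{2} + s^{2}\right)^{2}} \, ds = - \frac{\pi}{2 a^{2}},$$
so $\int_{0}^{\infty} \frac{1}{\left(a^{2} + s^{2}\right)^{2}} \, ds = \frac{\pi}{4 a^{3}}$.

Repeating — each differentiation of $1/(s^2+a^2)^j$ produces $-2ja/(s^2+a^2)^{j+1}$ — and dividing through by $-2ja$ at each step yields, after $2$ differentiations in total,
$$\int_{0}^{\infty} \frac{1}{\left(a^{2} + s^{2}\right)^{3}} \, ds = \frac{3 \pi}{16 a^{5}}.$$

Setting $a = \frac{5}{2}$:
$$I = \frac{6 \pi}{3125}.$$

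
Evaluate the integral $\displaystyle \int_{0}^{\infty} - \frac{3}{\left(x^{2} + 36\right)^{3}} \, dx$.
$- \frac{\pi}{13824}$

Start from the standard arctangent integral
$$J(a) = \int_{0}^{\infty} - \frac{3}{a^{2} + x^{2}} \, dx = - \frac{3 \pi}{2 a}.$$

Differentiating under the integral sign with respect to $a$,
$$\frac{dJ}{da} = \int_{0}^{\infty} \frac{6 a}{\left(a^{2} + x^{2}\right)^{2}} \, dx = \frac{3 \pi}{2 a^{2}},$$
so $\int_{0}^{\infty} - \frac{3}{\left(a^{2} + x^{2}\right)^{2}} \, dx = - \frac{3 \pi}{4 a^{3}}$.

Repeating — each differentiation of $1/(x^2+a^2)^j$ produces $-2ja/(x^2+a^2)^{j+1}$ — and dividing through by $-2ja$ at each step yields, after $2$ differentiations in total,
$$\int_{0}^{\infty} - \frac{3}{\left(a^{2} + x^{2}\right)^{3}} \, dx = - \frac{9 \pi}{16 a^{5}}.$$

Setting $a = 6$:
$$I = - \frac{\pi}{13824}.$$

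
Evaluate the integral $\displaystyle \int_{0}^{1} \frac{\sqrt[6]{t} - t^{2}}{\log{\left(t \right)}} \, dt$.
$- \log{\left(18 \right)} + \log{\left(7 \right)}$

Replace the exponent $2$ by a parameter $a$: let $I(a) = \int_{0}^{1} \frac{\sqrt[6]{t} - t^{a}}{\log{\left(t \right)}} \, dt$.

Since $\dfrac{\partial}{\partial a}\,t^{a} = t^{a} \ln t$, the $\ln t$ in the denominator cancels and
$$\frac{dI}{da} = \int_{0}^{1} -1 t^{a} \, dt = -1 \left[\frac{t^{a+1}}{a+1}\right]_0^1 = - \frac{1}{a + 1}.$$

Integrating with respect to $a$ gives $I(a) = - \log{\left(\frac{6 a}{7} + \frac{6}{7} \right)} + C$.

At $a = \frac{1}{6}$ the integrand is identically $0$, so $I(\frac{1}{6}) = 0$. The closed form gives $0$, hence $C = 0$.

Setting $a = 2$:
$$I = - \log{\left(18 \right)} + \log{\left(7 \right)}.$$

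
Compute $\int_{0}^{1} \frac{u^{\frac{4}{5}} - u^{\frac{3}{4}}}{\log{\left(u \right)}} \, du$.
$- \log{\left(\frac{35}{36} \right)}$

Consider the one-parameter family: let $I(a) = \int_{0}^{1} \frac{u^{\frac{4}{5}} - u^{a}}{\log{\left(u \right)}} \, du$.

Since $\dfrac{\partial}{\partial a}\,u^{a} = u^{a} \ln u$, the $\ln u$ in the denominator cancels and
$$\frac{dI}{da} = \int_{0}^{1} -1 u^{a} \, du = -1 \left[\frac{u^{a+1}}{a+1}\right]_0^1 = - \frac{1}{a + 1}.$$

Integrating with respect to $a$ gives $I(a) = - \log{\left(\frac{5 a}{9} + \frac{5}{9} \right)} + C$.

At $a = \frac{4}{5}$ the integrand is identically $0$, so $I(\frac{4}{5}) = 0$. The closed form gives $0$, hence $C = 0$.

Setting $a = \frac{3}{4}$:
$$I = - \log{\left(\frac{35}{36} \right)}.$$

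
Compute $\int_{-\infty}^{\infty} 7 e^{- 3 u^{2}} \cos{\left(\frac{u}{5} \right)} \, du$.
$\frac{7 \sqrt{3} \sqrt{\pi}}{3 e^{\frac{1}{300}}}$

Define $I(b) = \int_{-\infty}^{\infty} 7 e^{- 3 u^{2}} \cos{\left(b u \right)} \, du$.

Differentiating under the integral sign,
$$I'(b) = \int_{-\infty}^{\infty} - 7 u e^{- 3 u^{2}} \sin{\left(b u \right)} \, du.$$

Integrate $\int_{-\infty}^{\infty} u \sin(b u)\, e^{- 3 u^{2}}\, du$ by parts with $w = \sin(b u)$ and $dv = u\, e^{- 3 u^{2}}\, du$, giving $v = - \frac{e^{- 3 u^{2}}}{6}$. The boundary term vanishes and
$$\int_{-\infty}^{\infty} u \sin(b u)\, e^{- 3 u^{2}}\, du = \frac{b}{6} \int_{-\infty}^{\infty} \cos(b u)\, e^{- 3 u^{2}}\, du,$$
so $I'(b) = - \frac{b}{6}\, I(b)$.

This is a separable first-order ODE; solving with the initial condition $I(0) = \int_{-\infty}^{\infty} 7 e^{- 3 u^{2}}\,du = \frac{7 \sqrt{3} \sqrt{\pi}}{3}$ gives
$$I(b) = \frac{7 \sqrt{3} \sqrt{\pi} e^{- \frac{b^{2}}{12}}}{3}.$$

Setting $b = \frac{1}{5}$:
$$I = \frac{7 \sqrt{3} \sqrt{\pi}}{3 e^{\frac{1}{300}}}.$$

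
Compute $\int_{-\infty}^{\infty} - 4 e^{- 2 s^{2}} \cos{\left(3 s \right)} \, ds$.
$- \frac{2 \sqrt{2} \sqrt{\pi}}{e^{\frac{9}{8}}}$

Define $I(b) = \int_{-\infty}^{\infty} - 4 e^{- 2 s^{2}} \cos{\left(b s \right)} \, ds$.

Differentiating under the integral sign,
$$I'(b) = \int_{-\infty}^{\infty} 4 s e^{- 2 s^{2}} \sin{\left(b s \right)} \, ds.$$

Integrate $\int_{-\infty}^{\infty} s \sin(b s)\, e^{- 2 s^{2}}\, ds$ by parts with $u = \sin(b s)$ and $dv = s\, e^{- 2 s^{2}}\, ds$, giving $v = - \frac{e^{- 2 s^{2}}}{4}$. The boundary term vanishes and
$$\int_{-\infty}^{\infty} s \sin(b s)\, e^{- 2 s^{2}}\, ds = \frac{b}{4} \int_{-\infty}^{\infty} \cos(b s)\, e^{- 2 s^{2}}\, ds,$$
so $I'(b) = - \frac{b}{4}\, I(b)$.

This is a separable first-order ODE; solving with the initial condition $I(0) = \int_{-\infty}^{\infty} - 4 e^{- 2 s^{2}}\,ds = - 2 \sqrt{2} \sqrt{\pi}$ gives
$$I(b) = - 2 \sqrt{2} \sqrt{\pi} e^{- \frac{b^{2}}{8}}.$$

Setting $b = 3$:
$$I = - \frac{2 \sqrt{2} \sqrt{\pi}}{e^{\frac{9}{8}}}.$$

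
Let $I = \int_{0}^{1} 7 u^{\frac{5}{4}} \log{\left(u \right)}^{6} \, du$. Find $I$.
$\frac{9175040}{531441}$

Begin with the known integral
$$J(a) = \int_{0}^{1} 7 u^{a} \, du = \frac{7}{a + 1}.$$

Differentiating under the integral sign brings down a factor of $\ln u$:
$$\frac{dJ}{da} = \int_{0}^{1} 7 u^{a} \log{\left(u \right)} \, du = - \frac{7}{\left(a + 1\right)^{2}}.$$

Repeating $6$ times in total — each differentiation brings down another $\ln u$ — gives
$$\frac{d^{6}J}{da^{6}} = \int_{0}^{1} 7 u^{a} \log{\left(u \right)}^{6} \, du = \frac{5040}{\left(a + 1\right)^{7}},$$
and the integrand here is exactly the target integrand, so $I = \frac{5040}{\left(a + 1\right)^{7}}$.

Setting $a = \frac{5}{4}$:
$$I = \frac{9175040}{531441}.$$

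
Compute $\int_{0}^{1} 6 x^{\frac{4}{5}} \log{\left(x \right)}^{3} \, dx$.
$- \frac{2500}{729}$

Consider the simpler parametrised integral
$$J(a) = \int_{0}^{1} 6 x^{a} \, dx = \frac{6}{a + 1}.$$

Differentiating under the integral sign brings down a factor of $\ln x$:
$$\frac{dJ}{da} = \int_{0}^{1} 6 x^{a} \log{\left(x \right)} \, dx = - \frac{6}{\left(a + 1\right)^{2}}.$$

Repeating $3$ times in total — each differentiation brings down another $\ln x$ — gives
$$\frac{d^{3}J}{da^{3}} = \int_{0}^{1} 6 x^{a} \log{\left(x \right)}^{3} \, dx = - \frac{36}{\left(a + 1\right)^{4}},$$
and the integrand here is exactly the target integrand, so $I = - \frac{36}{\left(a + 1\right)^{4}}$.

Setting $a = \frac{4}{5}$:
$$I = - \frac{2500}{729}.$$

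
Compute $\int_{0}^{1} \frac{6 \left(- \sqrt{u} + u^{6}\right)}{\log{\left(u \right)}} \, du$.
$\log{\left(\frac{7529536}{729} \right)}$

Introduce a parameter $a$ in the exponent: let $I(a) = \int_{0}^{1} \frac{6 \left(- \sqrt{u} + u^{a}\right)}{\log{\left(u \right)}} \, du$.

Since $\dfrac{\partial}{\partial a}\,u^{a} = u^{a} \ln u$, the $\ln u$ in the denominator cancels and
$$\frac{dI}{da} = \int_{0}^{1} 6 u^{a} \, du = 6 \left[\frac{u^{a+1}}{a+1}\right]_0^1 = \frac{6}{a + 1}.$$

Integrating with respect to $a$ gives $I(a) = \log{\left(\frac{64 \left(a + 1\right)^{6}}{729} \right)} + C$.

At $a = \frac{1}{2}$ the integrand is identically $0$, so $I(\frac{1}{2}) = 0$. The closed form gives $0$, hence $C = 0$.

Setting $a = 6$:
$$I = \log{\left(\frac{7529536}{729} \right)}.$$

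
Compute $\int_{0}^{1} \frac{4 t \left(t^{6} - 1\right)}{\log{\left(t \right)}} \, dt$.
$\log{\left(256 \right)}$

Introduce a parameter $a$ in the exponent: let $I(a) = \int_{0}^{1} \frac{4 \left(t^{7} - t^{a}\right)}{\log{\left(t \right)}} \, dt$.

Since $\dfrac{\partial}{\partial a}\,t^{a} = t^{a} \ln t$, the $\ln t$ in the denominator cancels and
$$\frac{dI}{da} = \int_{0}^{1} -4 t^{a} \, dt = -4 \left[\frac{t^{a+1}}{a+1}\right]_0^1 = - \frac{4}{a + 1}.$$

Integrating with respect to $a$ gives $I(a) = - \log{\left(\frac{\left(a + 1\right)^{4}}{4096} \right)} + C$.

At $a = 7$ the integrand is identically $0$, so $I(7) = 0$. The closed form gives $0$, hence $C = 0$.

Setting $a = 1$:
$$I = \log{\left(256 \right)}.$$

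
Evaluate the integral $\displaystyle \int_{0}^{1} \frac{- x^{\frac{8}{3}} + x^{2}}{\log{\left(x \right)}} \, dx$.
$\log{\left(\frac{9}{11} \right)}$

Consider the one-parameter family: let $I(a) = \int_{0}^{1} \frac{- x^{\frac{8}{3}} + x^{a}}{\log{\left(x \right)}} \, dx$.

Since $\dfrac{\partial}{\partial a}\,x^{a} = x^{a} \ln x$, the $\ln x$ in the denominator cancels and
$$\frac{dI}{da} = \int_{0}^{1} x^{a} \, dx = \left[\frac{x^{a+1}}{a+1}\right]_0^1 = \frac{1}{a + 1}.$$

Integrating with respect to $a$ gives $I(a) = \log{\left(\frac{3 a}{11} + \frac{3}{11} \right)} + C$.

At $a = \frac{8}{3}$ the integrand is identically $0$, so $I(\frac{8}{3}) = 0$. The closed form gives $0$, hence $C = 0$.

Setting $a = 2$:
$$I = \log{\left(\frac{9}{11} \right)}.$$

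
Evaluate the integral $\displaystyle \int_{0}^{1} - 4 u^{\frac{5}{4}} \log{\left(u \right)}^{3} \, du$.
$\frac{2048}{2187}$

Start from the elementary integral
$$J(a) = \int_{0}^{1} - 4 u^{a} \, du = - \frac{4}{a + 1}.$$

Differentiating under the integral sign brings down a factor of $\ln u$:
$$\frac{dJ}{da} = \int_{0}^{1} - 4 u^{a} \log{\left(u \right)} \, du = \frac{4}{\left(a + 1\right)^{2}}.$$

Repeating $3$ times in total — each differentiation brings down another $\ln u$ — gives
$$\frac{d^{3}J}{da^{3}} = \int_{0}^{1} - 4 u^{a} \log{\left(u \right)}^{3} \, du = \frac{24}{\left(a + 1\right)^{4}},$$
and the integrand here is exactly the target integrand, so $I = \frac{24}{\left(a + 1\right)^{4}}$.

Setting $a = \frac{5}{4}$:
$$I = \frac{2048}{2187}.$$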